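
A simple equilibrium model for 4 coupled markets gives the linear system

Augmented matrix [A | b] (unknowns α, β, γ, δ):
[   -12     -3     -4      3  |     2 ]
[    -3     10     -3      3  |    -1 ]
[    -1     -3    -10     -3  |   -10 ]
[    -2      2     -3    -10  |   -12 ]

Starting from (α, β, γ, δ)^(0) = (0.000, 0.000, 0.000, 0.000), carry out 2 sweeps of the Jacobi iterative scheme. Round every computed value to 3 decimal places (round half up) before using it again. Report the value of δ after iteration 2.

Iteration 1:
  α = (2 - (-3)·0.000 - (-4)·0.000 - (3)·0.000) / (-12) = -0.167
  β = (-1 - (-3)·0.000 - (-3)·0.000 - (3)·0.000) / (10) = -0.100
  γ = (-10 - (-1)·0.000 - (-3)·0.000 - (-3)·0.000) / (-10) = 1.000
  δ = (-12 - (-2)·0.000 - (2)·0.000 - (-3)·0.000) / (-10) = 1.200
Iteration 2:
  α = (2 - (-3)·-0.100 - (-4)·1.000 - (3)·1.200) / (-12) = -0.175
  β = (-1 - (-3)·-0.167 - (-3)·1.000 - (3)·1.200) / (10) = -0.210
  γ = (-10 - (-1)·-0.167 - (-3)·-0.100 - (-3)·1.200) / (-10) = 0.687
  δ = (-12 - (-2)·-0.167 - (2)·-0.100 - (-3)·1.000) / (-10) = 0.913

0.913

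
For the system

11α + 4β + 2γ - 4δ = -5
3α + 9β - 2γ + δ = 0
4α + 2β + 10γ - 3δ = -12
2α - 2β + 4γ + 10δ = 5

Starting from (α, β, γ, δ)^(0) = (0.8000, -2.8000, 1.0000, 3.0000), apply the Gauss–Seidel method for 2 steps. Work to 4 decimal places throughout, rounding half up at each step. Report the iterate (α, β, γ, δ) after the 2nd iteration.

Iteration 1:
  α = (-5 - (4)·-2.8000 - (2)·1.0000 - (-4)·3.0000) / (11) = 1.4727
  β = (0 - (3)·1.4727 - (-2)·1.0000 - (1)·3.0000) / (9) = -0.6020
  γ = (-12 - (4)·1.4727 - (2)·-0.6020 - (-3)·3.0000) / (10) = -0.7687
  δ = (5 - (2)·1.4727 - (-2)·-0.6020 - (4)·-0.7687) / (10) = 0.3925
Iteration 2:
  α = (-5 - (4)·-0.6020 - (2)·-0.7687 - (-4)·0.3925) / (11) = 0.0469
  β = (0 - (3)·0.0469 - (-2)·-0.7687 - (1)·0.3925) / (9) = -0.2301
  γ = (-12 - (4)·0.0469 - (2)·-0.2301 - (-3)·0.3925) / (10) = -1.0550
  δ = (5 - (2)·0.0469 - (-2)·-0.2301 - (4)·-1.0550) / (10) = 0.8666

(0.0469, -0.2301, -1.0550, 0.8666)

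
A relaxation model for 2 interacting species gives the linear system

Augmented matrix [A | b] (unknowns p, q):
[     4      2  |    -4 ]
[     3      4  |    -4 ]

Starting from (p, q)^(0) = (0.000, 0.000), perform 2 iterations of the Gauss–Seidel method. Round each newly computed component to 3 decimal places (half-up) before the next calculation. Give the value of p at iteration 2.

Iteration 1:
  p = (-4 - (2)·0.000) / (4) = -1.000
  q = (-4 - (3)·-1.000) / (4) = -0.250
Iteration 2:
  p = (-4 - (2)·-0.250) / (4) = -0.875
  q = (-4 - (3)·-0.875) / (4) = -0.344

-0.875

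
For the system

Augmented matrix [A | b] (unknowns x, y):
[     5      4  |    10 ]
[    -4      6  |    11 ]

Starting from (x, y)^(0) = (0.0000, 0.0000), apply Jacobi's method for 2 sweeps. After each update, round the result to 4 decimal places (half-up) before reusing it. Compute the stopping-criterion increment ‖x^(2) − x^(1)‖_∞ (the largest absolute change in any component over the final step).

Iteration 1:
  x = (10 - (4)·0.0000) / (5) = 2.0000
  y = (11 - (-4)·0.0000) / (6) = 1.8333
Iteration 2:
  x = (10 - (4)·1.8333) / (5) = 0.5334
  y = (11 - (-4)·2.0000) / (6) = 3.1667
Change: (-1.4666, 1.3334) → max |·| = 1.4666

1.4666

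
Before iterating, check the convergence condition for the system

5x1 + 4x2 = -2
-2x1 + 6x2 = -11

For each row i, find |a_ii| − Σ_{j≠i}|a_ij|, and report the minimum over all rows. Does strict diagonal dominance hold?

1

row 1: |5| − (4) = 1
row 2: |6| − (2) = 4
minimum over rows = 1 → strictly diagonally dominant (convergence guaranteed)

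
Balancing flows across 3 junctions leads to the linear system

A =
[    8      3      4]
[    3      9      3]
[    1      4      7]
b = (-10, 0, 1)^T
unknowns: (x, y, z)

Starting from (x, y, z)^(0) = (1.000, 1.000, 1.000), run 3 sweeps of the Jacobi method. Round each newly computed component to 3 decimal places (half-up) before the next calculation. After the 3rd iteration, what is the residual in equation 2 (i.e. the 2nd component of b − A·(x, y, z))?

7.152

Iteration 1:
  x = (-10 - (3)·1.000 - (4)·1.000) / (8) = -2.125
  y = (0 - (3)·1.000 - (3)·1.000) / (9) = -0.667
  z = (1 - (1)·1.000 - (4)·1.000) / (7) = -0.571
Iteration 2:
  x = (-10 - (3)·-0.667 - (4)·-0.571) / (8) = -0.714
  y = (0 - (3)·-2.125 - (3)·-0.571) / (9) = 0.899
  z = (1 - (1)·-2.125 - (4)·-0.667) / (7) = 0.828
Iteration 3:
  x = (-10 - (3)·0.899 - (4)·0.828) / (8) = -2.001
  y = (0 - (3)·-0.714 - (3)·0.828) / (9) = -0.038
  z = (1 - (1)·-0.714 - (4)·0.899) / (7) = -0.269
Residual b − A·x = (7.198, 7.152, 5.036)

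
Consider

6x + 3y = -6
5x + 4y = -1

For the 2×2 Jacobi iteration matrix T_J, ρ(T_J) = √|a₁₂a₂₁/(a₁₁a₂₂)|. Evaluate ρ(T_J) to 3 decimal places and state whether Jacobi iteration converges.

a₁₂a₂₁/(a₁₁a₂₂) = (3)·(5) / ((6)·(4)) = 0.625000
ρ = √|0.625000| = √0.625000 = 0.791
ρ < 1, so Jacobi converges

0.791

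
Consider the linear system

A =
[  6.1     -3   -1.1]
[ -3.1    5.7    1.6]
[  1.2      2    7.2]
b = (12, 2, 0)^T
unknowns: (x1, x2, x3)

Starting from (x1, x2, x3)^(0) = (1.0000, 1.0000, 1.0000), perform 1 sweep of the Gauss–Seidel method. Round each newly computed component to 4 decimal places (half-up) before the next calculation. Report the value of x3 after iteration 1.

Iteration 1:
  x1 = (12 - (-3)·1.0000 - (-1.1)·1.0000) / (6.1) = 2.6393
  x2 = (2 - (-3.1)·2.6393 - (1.6)·1.0000) / (5.7) = 1.5056
  x3 = (0 - (1.2)·2.6393 - (2)·1.5056) / (7.2) = -0.8581

-0.8581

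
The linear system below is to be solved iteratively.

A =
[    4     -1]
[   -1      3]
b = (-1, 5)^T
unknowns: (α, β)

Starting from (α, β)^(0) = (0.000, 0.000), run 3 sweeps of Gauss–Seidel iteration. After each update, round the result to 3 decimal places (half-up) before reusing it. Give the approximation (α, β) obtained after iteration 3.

Iteration 1:
  α = (-1 - (-1)·0.000) / (4) = -0.250
  β = (5 - (-1)·-0.250) / (3) = 1.583
Iteration 2:
  α = (-1 - (-1)·1.583) / (4) = 0.146
  β = (5 - (-1)·0.146) / (3) = 1.715
Iteration 3:
  α = (-1 - (-1)·1.715) / (4) = 0.179
  β = (5 - (-1)·0.179) / (3) = 1.726

(0.179, 1.726)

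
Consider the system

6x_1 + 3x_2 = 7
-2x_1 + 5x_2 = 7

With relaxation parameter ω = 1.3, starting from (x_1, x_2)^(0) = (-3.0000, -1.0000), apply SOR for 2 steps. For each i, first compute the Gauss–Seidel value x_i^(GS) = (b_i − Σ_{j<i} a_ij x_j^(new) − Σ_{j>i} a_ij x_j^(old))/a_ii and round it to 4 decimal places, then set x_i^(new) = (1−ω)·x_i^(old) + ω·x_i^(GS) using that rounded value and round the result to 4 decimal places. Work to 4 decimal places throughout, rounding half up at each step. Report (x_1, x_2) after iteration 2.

(-1.8179, -0.2398)

Iteration 1:
  x_1: GS value = (7 - (3)·-1.0000) / (6) = 1.6667;  x_1 ← (1−ω)·-3.0000 + ω·1.6667 = 3.0667
  x_2: GS value = (7 - (-2)·3.0667) / (5) = 2.6267;  x_2 ← (1−ω)·-1.0000 + ω·2.6267 = 3.7147
Iteration 2:
  x_1: GS value = (7 - (3)·3.7147) / (6) = -0.6907;  x_1 ← (1−ω)·3.0667 + ω·-0.6907 = -1.8179
  x_2: GS value = (7 - (-2)·-1.8179) / (5) = 0.6728;  x_2 ← (1−ω)·3.7147 + ω·0.6728 = -0.2398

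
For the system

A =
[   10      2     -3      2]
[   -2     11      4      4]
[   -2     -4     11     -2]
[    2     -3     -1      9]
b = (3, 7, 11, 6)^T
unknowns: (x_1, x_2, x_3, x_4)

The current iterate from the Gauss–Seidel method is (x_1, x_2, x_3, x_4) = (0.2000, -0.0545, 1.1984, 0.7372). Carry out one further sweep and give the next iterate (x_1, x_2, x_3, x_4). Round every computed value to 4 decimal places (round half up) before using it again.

One sweep:
  x_1 = (3 - (2)·-0.0545 - (-3)·1.1984 - (2)·0.7372) / (10) = 0.5230
  x_2 = (7 - (-2)·0.5230 - (4)·1.1984 - (4)·0.7372) / (11) = 0.0276
  x_3 = (11 - (-2)·0.5230 - (-4)·0.0276 - (-2)·0.7372) / (11) = 1.2392
  x_4 = (6 - (2)·0.5230 - (-3)·0.0276 - (-1)·1.2392) / (9) = 0.6973

(0.5230, 0.0276, 1.2392, 0.6973)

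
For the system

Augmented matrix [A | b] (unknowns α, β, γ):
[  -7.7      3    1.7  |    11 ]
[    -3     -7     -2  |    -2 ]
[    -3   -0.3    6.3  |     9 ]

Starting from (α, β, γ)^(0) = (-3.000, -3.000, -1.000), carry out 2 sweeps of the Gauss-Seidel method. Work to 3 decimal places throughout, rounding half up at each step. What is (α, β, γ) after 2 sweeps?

(-0.698, 0.536, 1.122)

Iteration 1:
  α = (11 - (3)·-3.000 - (1.7)·-1.000) / (-7.7) = -2.818
  β = (-2 - (-3)·-2.818 - (-2)·-1.000) / (-7) = 1.779
  γ = (9 - (-3)·-2.818 - (-0.3)·1.779) / (6.3) = 0.171
Iteration 2:
  α = (11 - (3)·1.779 - (1.7)·0.171) / (-7.7) = -0.698
  β = (-2 - (-3)·-0.698 - (-2)·0.171) / (-7) = 0.536
  γ = (9 - (-3)·-0.698 - (-0.3)·0.536) / (6.3) = 1.122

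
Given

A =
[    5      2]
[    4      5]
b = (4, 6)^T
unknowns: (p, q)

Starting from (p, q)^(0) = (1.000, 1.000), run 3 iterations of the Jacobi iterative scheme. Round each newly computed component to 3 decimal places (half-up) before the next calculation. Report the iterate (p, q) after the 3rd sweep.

(0.448, 0.688)

Iteration 1:
  p = (4 - (2)·1.000) / (5) = 0.400
  q = (6 - (4)·1.000) / (5) = 0.400
Iteration 2:
  p = (4 - (2)·0.400) / (5) = 0.640
  q = (6 - (4)·0.400) / (5) = 0.880
Iteration 3:
  p = (4 - (2)·0.880) / (5) = 0.448
  q = (6 - (4)·0.640) / (5) = 0.688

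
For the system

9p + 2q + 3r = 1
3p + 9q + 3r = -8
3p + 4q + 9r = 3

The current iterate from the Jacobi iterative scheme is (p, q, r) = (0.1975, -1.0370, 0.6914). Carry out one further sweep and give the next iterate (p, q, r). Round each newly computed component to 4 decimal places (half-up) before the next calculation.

(0.1111, -1.1852, 0.7284)

One sweep:
  p = (1 - (2)·-1.0370 - (3)·0.6914) / (9) = 0.1111
  q = (-8 - (3)·0.1975 - (3)·0.6914) / (9) = -1.1852
  r = (3 - (3)·0.1975 - (4)·-1.0370) / (9) = 0.7284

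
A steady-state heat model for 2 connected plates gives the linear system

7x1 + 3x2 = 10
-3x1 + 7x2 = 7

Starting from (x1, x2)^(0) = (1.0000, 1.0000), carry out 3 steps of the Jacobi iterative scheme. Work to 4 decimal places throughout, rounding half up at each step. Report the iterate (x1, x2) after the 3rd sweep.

Iteration 1:
  x1 = (10 - (3)·1.0000) / (7) = 1.0000
  x2 = (7 - (-3)·1.0000) / (7) = 1.4286
Iteration 2:
  x1 = (10 - (3)·1.4286) / (7) = 0.8163
  x2 = (7 - (-3)·1.0000) / (7) = 1.4286
Iteration 3:
  x1 = (10 - (3)·1.4286) / (7) = 0.8163
  x2 = (7 - (-3)·0.8163) / (7) = 1.3498

(0.8163, 1.3498)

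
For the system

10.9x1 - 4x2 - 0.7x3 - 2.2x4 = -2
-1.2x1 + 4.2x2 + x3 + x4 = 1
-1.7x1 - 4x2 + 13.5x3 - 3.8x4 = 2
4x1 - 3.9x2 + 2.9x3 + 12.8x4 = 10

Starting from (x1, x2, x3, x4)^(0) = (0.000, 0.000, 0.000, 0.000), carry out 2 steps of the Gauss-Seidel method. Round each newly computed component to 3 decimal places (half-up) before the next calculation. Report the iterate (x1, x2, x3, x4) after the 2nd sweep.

Iteration 1:
  x1 = (-2 - (-4)·0.000 - (-0.7)·0.000 - (-2.2)·0.000) / (10.9) = -0.183
  x2 = (1 - (-1.2)·-0.183 - (1)·0.000 - (1)·0.000) / (4.2) = 0.186
  x3 = (2 - (-1.7)·-0.183 - (-4)·0.186 - (-3.8)·0.000) / (13.5) = 0.180
  x4 = (10 - (4)·-0.183 - (-3.9)·0.186 - (2.9)·0.180) / (12.8) = 0.854
Iteration 2:
  x1 = (-2 - (-4)·0.186 - (-0.7)·0.180 - (-2.2)·0.854) / (10.9) = 0.069
  x2 = (1 - (-1.2)·0.069 - (1)·0.180 - (1)·0.854) / (4.2) = 0.012
  x3 = (2 - (-1.7)·0.069 - (-4)·0.012 - (-3.8)·0.854) / (13.5) = 0.401
  x4 = (10 - (4)·0.069 - (-3.9)·0.012 - (2.9)·0.401) / (12.8) = 0.672

(0.069, 0.012, 0.401, 0.672)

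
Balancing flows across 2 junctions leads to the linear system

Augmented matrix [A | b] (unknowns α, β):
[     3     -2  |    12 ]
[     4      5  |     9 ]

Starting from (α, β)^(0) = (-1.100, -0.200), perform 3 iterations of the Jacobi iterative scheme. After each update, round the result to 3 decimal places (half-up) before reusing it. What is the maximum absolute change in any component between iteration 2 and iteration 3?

Iteration 1:
  α = (12 - (-2)·-0.200) / (3) = 3.867
  β = (9 - (4)·-1.100) / (5) = 2.680
Iteration 2:
  α = (12 - (-2)·2.680) / (3) = 5.787
  β = (9 - (4)·3.867) / (5) = -1.294
Iteration 3:
  α = (12 - (-2)·-1.294) / (3) = 3.137
  β = (9 - (4)·5.787) / (5) = -2.830
Change: (-2.650, -1.536) → max |·| = 2.650

2.650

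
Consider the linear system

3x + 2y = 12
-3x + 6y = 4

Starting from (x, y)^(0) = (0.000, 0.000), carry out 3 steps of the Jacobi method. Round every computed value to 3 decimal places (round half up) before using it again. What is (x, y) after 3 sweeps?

Iteration 1:
  x = (12 - (2)·0.000) / (3) = 4.000
  y = (4 - (-3)·0.000) / (6) = 0.667
Iteration 2:
  x = (12 - (2)·0.667) / (3) = 3.555
  y = (4 - (-3)·4.000) / (6) = 2.667
Iteration 3:
  x = (12 - (2)·2.667) / (3) = 2.222
  y = (4 - (-3)·3.555) / (6) = 2.444

(2.222, 2.444)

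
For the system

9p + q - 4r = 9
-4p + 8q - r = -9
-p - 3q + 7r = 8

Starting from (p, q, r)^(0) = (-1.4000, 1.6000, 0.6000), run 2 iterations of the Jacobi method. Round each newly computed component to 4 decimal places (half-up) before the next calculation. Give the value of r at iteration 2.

0.5484

Iteration 1:
  p = (9 - (1)·1.6000 - (-4)·0.6000) / (9) = 1.0889
  q = (-9 - (-4)·-1.4000 - (-1)·0.6000) / (8) = -1.7500
  r = (8 - (-1)·-1.4000 - (-3)·1.6000) / (7) = 1.6286
Iteration 2:
  p = (9 - (1)·-1.7500 - (-4)·1.6286) / (9) = 1.9183
  q = (-9 - (-4)·1.0889 - (-1)·1.6286) / (8) = -0.3770
  r = (8 - (-1)·1.0889 - (-3)·-1.7500) / (7) = 0.5484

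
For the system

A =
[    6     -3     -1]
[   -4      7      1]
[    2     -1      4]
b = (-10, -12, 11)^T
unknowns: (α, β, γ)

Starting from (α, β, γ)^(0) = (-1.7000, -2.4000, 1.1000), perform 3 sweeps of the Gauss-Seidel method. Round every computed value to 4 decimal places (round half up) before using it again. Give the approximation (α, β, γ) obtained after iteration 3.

(-3.0275, -3.9037, 3.2878)

Iteration 1:
  α = (-10 - (-3)·-2.4000 - (-1)·1.1000) / (6) = -2.6833
  β = (-12 - (-4)·-2.6833 - (1)·1.1000) / (7) = -3.4047
  γ = (11 - (2)·-2.6833 - (-1)·-3.4047) / (4) = 3.2405
Iteration 2:
  α = (-10 - (-3)·-3.4047 - (-1)·3.2405) / (6) = -2.8289
  β = (-12 - (-4)·-2.8289 - (1)·3.2405) / (7) = -3.7937
  γ = (11 - (2)·-2.8289 - (-1)·-3.7937) / (4) = 3.2160
Iteration 3:
  α = (-10 - (-3)·-3.7937 - (-1)·3.2160) / (6) = -3.0275
  β = (-12 - (-4)·-3.0275 - (1)·3.2160) / (7) = -3.9037
  γ = (11 - (2)·-3.0275 - (-1)·-3.9037) / (4) = 3.2878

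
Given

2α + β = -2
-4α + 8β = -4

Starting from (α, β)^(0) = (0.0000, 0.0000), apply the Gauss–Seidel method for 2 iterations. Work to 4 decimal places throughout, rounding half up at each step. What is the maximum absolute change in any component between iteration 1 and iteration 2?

Iteration 1:
  α = (-2 - (1)·0.0000) / (2) = -1.0000
  β = (-4 - (-4)·-1.0000) / (8) = -1.0000
Iteration 2:
  α = (-2 - (1)·-1.0000) / (2) = -0.5000
  β = (-4 - (-4)·-0.5000) / (8) = -0.7500
Change: (0.5000, 0.2500) → max |·| = 0.5000

0.5000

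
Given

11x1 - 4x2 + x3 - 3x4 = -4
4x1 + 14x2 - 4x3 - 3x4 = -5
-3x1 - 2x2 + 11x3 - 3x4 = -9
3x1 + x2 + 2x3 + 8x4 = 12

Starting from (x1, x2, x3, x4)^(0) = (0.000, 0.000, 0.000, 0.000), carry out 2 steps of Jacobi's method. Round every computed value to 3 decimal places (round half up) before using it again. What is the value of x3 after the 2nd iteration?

Iteration 1:
  x1 = (-4 - (-4)·0.000 - (1)·0.000 - (-3)·0.000) / (11) = -0.364
  x2 = (-5 - (4)·0.000 - (-4)·0.000 - (-3)·0.000) / (14) = -0.357
  x3 = (-9 - (-3)·0.000 - (-2)·0.000 - (-3)·0.000) / (11) = -0.818
  x4 = (12 - (3)·0.000 - (1)·0.000 - (2)·0.000) / (8) = 1.500
Iteration 2:
  x1 = (-4 - (-4)·-0.357 - (1)·-0.818 - (-3)·1.500) / (11) = -0.010
  x2 = (-5 - (4)·-0.364 - (-4)·-0.818 - (-3)·1.500) / (14) = -0.165
  x3 = (-9 - (-3)·-0.364 - (-2)·-0.357 - (-3)·1.500) / (11) = -0.573
  x4 = (12 - (3)·-0.364 - (1)·-0.357 - (2)·-0.818) / (8) = 1.886

-0.573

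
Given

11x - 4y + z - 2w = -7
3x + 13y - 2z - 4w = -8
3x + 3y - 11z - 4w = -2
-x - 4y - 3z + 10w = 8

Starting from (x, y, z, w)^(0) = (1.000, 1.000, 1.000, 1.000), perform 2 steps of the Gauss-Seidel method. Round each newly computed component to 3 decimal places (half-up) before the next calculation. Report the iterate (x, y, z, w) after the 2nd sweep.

Iteration 1:
  x = (-7 - (-4)·1.000 - (1)·1.000 - (-2)·1.000) / (11) = -0.182
  y = (-8 - (3)·-0.182 - (-2)·1.000 - (-4)·1.000) / (13) = -0.112
  z = (-2 - (3)·-0.182 - (3)·-0.112 - (-4)·1.000) / (-11) = -0.262
  w = (8 - (-1)·-0.182 - (-4)·-0.112 - (-3)·-0.262) / (10) = 0.658
Iteration 2:
  x = (-7 - (-4)·-0.112 - (1)·-0.262 - (-2)·0.658) / (11) = -0.534
  y = (-8 - (3)·-0.534 - (-2)·-0.262 - (-4)·0.658) / (13) = -0.330
  z = (-2 - (3)·-0.534 - (3)·-0.330 - (-4)·0.658) / (-11) = -0.293
  w = (8 - (-1)·-0.534 - (-4)·-0.330 - (-3)·-0.293) / (10) = 0.527

(-0.534, -0.330, -0.293, 0.527)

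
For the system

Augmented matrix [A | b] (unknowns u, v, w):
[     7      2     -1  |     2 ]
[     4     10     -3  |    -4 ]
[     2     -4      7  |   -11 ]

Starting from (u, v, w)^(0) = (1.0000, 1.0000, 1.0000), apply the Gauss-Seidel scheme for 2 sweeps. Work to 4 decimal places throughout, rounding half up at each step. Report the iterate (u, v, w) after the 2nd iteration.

(0.0875, -0.9456, -2.1368)

Iteration 1:
  u = (2 - (2)·1.0000 - (-1)·1.0000) / (7) = 0.1429
  v = (-4 - (4)·0.1429 - (-3)·1.0000) / (10) = -0.1572
  w = (-11 - (2)·0.1429 - (-4)·-0.1572) / (7) = -1.7021
Iteration 2:
  u = (2 - (2)·-0.1572 - (-1)·-1.7021) / (7) = 0.0875
  v = (-4 - (4)·0.0875 - (-3)·-1.7021) / (10) = -0.9456
  w = (-11 - (2)·0.0875 - (-4)·-0.9456) / (7) = -2.1368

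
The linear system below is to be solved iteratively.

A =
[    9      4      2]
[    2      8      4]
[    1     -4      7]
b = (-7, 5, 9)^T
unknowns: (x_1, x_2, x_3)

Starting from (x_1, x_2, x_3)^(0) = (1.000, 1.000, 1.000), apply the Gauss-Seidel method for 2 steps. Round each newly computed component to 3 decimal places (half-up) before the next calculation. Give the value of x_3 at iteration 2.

Iteration 1:
  x_1 = (-7 - (4)·1.000 - (2)·1.000) / (9) = -1.444
  x_2 = (5 - (2)·-1.444 - (4)·1.000) / (8) = 0.486
  x_3 = (9 - (1)·-1.444 - (-4)·0.486) / (7) = 1.770
Iteration 2:
  x_1 = (-7 - (4)·0.486 - (2)·1.770) / (9) = -1.387
  x_2 = (5 - (2)·-1.387 - (4)·1.770) / (8) = 0.087
  x_3 = (9 - (1)·-1.387 - (-4)·0.087) / (7) = 1.534

1.534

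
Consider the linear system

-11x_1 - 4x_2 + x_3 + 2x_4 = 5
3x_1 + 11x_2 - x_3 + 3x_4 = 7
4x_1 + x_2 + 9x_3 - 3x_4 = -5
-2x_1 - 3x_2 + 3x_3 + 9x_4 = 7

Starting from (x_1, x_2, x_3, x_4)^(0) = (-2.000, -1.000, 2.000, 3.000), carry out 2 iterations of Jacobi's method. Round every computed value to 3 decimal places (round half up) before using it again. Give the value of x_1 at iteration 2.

Iteration 1:
  x_1 = (5 - (-4)·-1.000 - (1)·2.000 - (2)·3.000) / (-11) = 0.636
  x_2 = (7 - (3)·-2.000 - (-1)·2.000 - (3)·3.000) / (11) = 0.545
  x_3 = (-5 - (4)·-2.000 - (1)·-1.000 - (-3)·3.000) / (9) = 1.444
  x_4 = (7 - (-2)·-2.000 - (-3)·-1.000 - (3)·2.000) / (9) = -0.667
Iteration 2:
  x_1 = (5 - (-4)·0.545 - (1)·1.444 - (2)·-0.667) / (-11) = -0.643
  x_2 = (7 - (3)·0.636 - (-1)·1.444 - (3)·-0.667) / (11) = 0.776
  x_3 = (-5 - (4)·0.636 - (1)·0.545 - (-3)·-0.667) / (9) = -1.121
  x_4 = (7 - (-2)·0.636 - (-3)·0.545 - (3)·1.444) / (9) = 0.619

-0.643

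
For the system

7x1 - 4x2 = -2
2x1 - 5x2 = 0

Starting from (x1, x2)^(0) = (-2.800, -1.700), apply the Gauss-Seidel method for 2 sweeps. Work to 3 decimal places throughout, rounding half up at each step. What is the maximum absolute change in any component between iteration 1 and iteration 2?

0.684

Iteration 1:
  x1 = (-2 - (-4)·-1.700) / (7) = -1.257
  x2 = (0 - (2)·-1.257) / (-5) = -0.503
Iteration 2:
  x1 = (-2 - (-4)·-0.503) / (7) = -0.573
  x2 = (0 - (2)·-0.573) / (-5) = -0.229
Change: (0.684, 0.274) → max |·| = 0.684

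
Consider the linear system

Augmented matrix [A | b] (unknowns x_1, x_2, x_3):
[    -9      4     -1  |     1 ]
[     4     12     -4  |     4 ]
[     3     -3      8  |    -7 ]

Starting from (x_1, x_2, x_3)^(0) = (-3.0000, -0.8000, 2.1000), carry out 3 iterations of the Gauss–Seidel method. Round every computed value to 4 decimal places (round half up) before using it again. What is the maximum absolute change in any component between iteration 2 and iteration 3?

Iteration 1:
  x_1 = (1 - (4)·-0.8000 - (-1)·2.1000) / (-9) = -0.7000
  x_2 = (4 - (4)·-0.7000 - (-4)·2.1000) / (12) = 1.2667
  x_3 = (-7 - (3)·-0.7000 - (-3)·1.2667) / (8) = -0.1375
Iteration 2:
  x_1 = (1 - (4)·1.2667 - (-1)·-0.1375) / (-9) = 0.4671
  x_2 = (4 - (4)·0.4671 - (-4)·-0.1375) / (12) = 0.1318
  x_3 = (-7 - (3)·0.4671 - (-3)·0.1318) / (8) = -1.0007
Iteration 3:
  x_1 = (1 - (4)·0.1318 - (-1)·-1.0007) / (-9) = 0.0587
  x_2 = (4 - (4)·0.0587 - (-4)·-1.0007) / (12) = -0.0198
  x_3 = (-7 - (3)·0.0587 - (-3)·-0.0198) / (8) = -0.9044
Change: (-0.4084, -0.1516, 0.0963) → max |·| = 0.4084

0.4084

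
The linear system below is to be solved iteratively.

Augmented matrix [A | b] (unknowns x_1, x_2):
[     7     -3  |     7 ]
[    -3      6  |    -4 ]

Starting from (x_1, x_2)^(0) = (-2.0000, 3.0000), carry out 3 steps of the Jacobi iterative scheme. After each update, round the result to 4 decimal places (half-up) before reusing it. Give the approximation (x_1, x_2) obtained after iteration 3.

Iteration 1:
  x_1 = (7 - (-3)·3.0000) / (7) = 2.2857
  x_2 = (-4 - (-3)·-2.0000) / (6) = -1.6667
Iteration 2:
  x_1 = (7 - (-3)·-1.6667) / (7) = 0.2857
  x_2 = (-4 - (-3)·2.2857) / (6) = 0.4762
Iteration 3:
  x_1 = (7 - (-3)·0.4762) / (7) = 1.2041
  x_2 = (-4 - (-3)·0.2857) / (6) = -0.5238

(1.2041, -0.5238)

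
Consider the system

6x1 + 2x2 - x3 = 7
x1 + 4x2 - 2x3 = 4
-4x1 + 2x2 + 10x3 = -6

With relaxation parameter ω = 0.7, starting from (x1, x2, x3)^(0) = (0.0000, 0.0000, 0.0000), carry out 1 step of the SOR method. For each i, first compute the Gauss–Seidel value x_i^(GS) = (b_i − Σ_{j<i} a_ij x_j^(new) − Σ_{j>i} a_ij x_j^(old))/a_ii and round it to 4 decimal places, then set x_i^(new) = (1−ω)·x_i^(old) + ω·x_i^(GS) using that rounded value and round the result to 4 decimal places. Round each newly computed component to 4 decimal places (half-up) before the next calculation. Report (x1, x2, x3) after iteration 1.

(0.8167, 0.5571, -0.2693)

Iteration 1:
  x1: GS value = (7 - (2)·0.0000 - (-1)·0.0000) / (6) = 1.1667;  x1 ← (1−ω)·0.0000 + ω·1.1667 = 0.8167
  x2: GS value = (4 - (1)·0.8167 - (-2)·0.0000) / (4) = 0.7958;  x2 ← (1−ω)·0.0000 + ω·0.7958 = 0.5571
  x3: GS value = (-6 - (-4)·0.8167 - (2)·0.5571) / (10) = -0.3847;  x3 ← (1−ω)·0.0000 + ω·-0.3847 = -0.2693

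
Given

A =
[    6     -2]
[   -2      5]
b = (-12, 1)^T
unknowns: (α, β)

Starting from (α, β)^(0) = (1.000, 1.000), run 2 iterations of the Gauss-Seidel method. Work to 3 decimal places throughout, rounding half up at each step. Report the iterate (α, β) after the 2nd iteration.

(-2.156, -0.662)

Iteration 1:
  α = (-12 - (-2)·1.000) / (6) = -1.667
  β = (1 - (-2)·-1.667) / (5) = -0.467
Iteration 2:
  α = (-12 - (-2)·-0.467) / (6) = -2.156
  β = (1 - (-2)·-2.156) / (5) = -0.662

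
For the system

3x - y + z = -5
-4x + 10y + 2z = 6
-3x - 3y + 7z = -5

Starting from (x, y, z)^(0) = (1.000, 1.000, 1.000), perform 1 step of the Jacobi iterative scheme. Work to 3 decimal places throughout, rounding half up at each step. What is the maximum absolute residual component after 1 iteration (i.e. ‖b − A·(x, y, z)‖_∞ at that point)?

Iteration 1:
  x = (-5 - (-1)·1.000 - (1)·1.000) / (3) = -1.667
  y = (6 - (-4)·1.000 - (2)·1.000) / (10) = 0.800
  z = (-5 - (-3)·1.000 - (-3)·1.000) / (7) = 0.143
Residual b − A·x = (0.658, -8.954, -8.602); ∞-norm = 8.954

8.954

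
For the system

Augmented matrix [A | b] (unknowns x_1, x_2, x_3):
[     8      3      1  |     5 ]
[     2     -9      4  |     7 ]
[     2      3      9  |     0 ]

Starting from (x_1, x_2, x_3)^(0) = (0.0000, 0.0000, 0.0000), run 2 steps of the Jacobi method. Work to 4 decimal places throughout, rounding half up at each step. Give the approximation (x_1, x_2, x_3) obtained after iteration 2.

Iteration 1:
  x_1 = (5 - (3)·0.0000 - (1)·0.0000) / (8) = 0.6250
  x_2 = (7 - (2)·0.0000 - (4)·0.0000) / (-9) = -0.7778
  x_3 = (0 - (2)·0.0000 - (3)·0.0000) / (9) = 0.0000
Iteration 2:
  x_1 = (5 - (3)·-0.7778 - (1)·0.0000) / (8) = 0.9167
  x_2 = (7 - (2)·0.6250 - (4)·0.0000) / (-9) = -0.6389
  x_3 = (0 - (2)·0.6250 - (3)·-0.7778) / (9) = 0.1204

(0.9167, -0.6389, 0.1204)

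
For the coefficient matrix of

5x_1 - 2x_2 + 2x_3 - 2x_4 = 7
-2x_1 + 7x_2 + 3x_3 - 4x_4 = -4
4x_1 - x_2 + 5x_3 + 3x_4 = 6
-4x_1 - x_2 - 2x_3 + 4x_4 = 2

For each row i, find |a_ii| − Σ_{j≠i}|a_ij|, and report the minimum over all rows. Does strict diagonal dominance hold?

row 1: |5| − (2+2+2) = -1
row 2: |7| − (2+3+4) = -2
row 3: |5| − (4+1+3) = -3
row 4: |4| − (4+1+2) = -3
minimum over rows = -3 → not strictly diagonally dominant

-3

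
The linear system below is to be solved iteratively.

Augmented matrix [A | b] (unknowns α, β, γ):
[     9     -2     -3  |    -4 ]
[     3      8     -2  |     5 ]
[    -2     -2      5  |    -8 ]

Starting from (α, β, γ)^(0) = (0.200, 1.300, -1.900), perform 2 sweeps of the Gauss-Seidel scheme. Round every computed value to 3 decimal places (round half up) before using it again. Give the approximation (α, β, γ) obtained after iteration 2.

(-0.924, 0.537, -1.755)

Iteration 1:
  α = (-4 - (-2)·1.300 - (-3)·-1.900) / (9) = -0.789
  β = (5 - (3)·-0.789 - (-2)·-1.900) / (8) = 0.446
  γ = (-8 - (-2)·-0.789 - (-2)·0.446) / (5) = -1.737
Iteration 2:
  α = (-4 - (-2)·0.446 - (-3)·-1.737) / (9) = -0.924
  β = (5 - (3)·-0.924 - (-2)·-1.737) / (8) = 0.537
  γ = (-8 - (-2)·-0.924 - (-2)·0.537) / (5) = -1.755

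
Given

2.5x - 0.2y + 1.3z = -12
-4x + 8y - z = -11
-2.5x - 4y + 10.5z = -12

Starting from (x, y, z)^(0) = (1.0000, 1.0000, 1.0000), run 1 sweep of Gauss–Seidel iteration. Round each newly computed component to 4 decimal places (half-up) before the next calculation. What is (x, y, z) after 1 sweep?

Iteration 1:
  x = (-12 - (-0.2)·1.0000 - (1.3)·1.0000) / (2.5) = -5.2400
  y = (-11 - (-4)·-5.2400 - (-1)·1.0000) / (8) = -3.8700
  z = (-12 - (-2.5)·-5.2400 - (-4)·-3.8700) / (10.5) = -3.8648

(-5.2400, -3.8700, -3.8648)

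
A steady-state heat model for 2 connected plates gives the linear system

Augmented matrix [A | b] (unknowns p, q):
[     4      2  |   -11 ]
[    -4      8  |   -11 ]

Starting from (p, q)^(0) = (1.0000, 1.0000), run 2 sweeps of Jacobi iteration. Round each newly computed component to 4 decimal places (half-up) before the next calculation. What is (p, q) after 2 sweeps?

Iteration 1:
  p = (-11 - (2)·1.0000) / (4) = -3.2500
  q = (-11 - (-4)·1.0000) / (8) = -0.8750
Iteration 2:
  p = (-11 - (2)·-0.8750) / (4) = -2.3125
  q = (-11 - (-4)·-3.2500) / (8) = -3.0000

(-2.3125, -3.0000)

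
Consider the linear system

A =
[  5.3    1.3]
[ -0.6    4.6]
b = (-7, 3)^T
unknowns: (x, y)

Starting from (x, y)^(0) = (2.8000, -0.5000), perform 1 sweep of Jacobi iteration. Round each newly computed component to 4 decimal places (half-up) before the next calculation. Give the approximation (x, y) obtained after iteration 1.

(-1.1981, 1.0174)

Iteration 1:
  x = (-7 - (1.3)·-0.5000) / (5.3) = -1.1981
  y = (3 - (-0.6)·2.8000) / (4.6) = 1.0174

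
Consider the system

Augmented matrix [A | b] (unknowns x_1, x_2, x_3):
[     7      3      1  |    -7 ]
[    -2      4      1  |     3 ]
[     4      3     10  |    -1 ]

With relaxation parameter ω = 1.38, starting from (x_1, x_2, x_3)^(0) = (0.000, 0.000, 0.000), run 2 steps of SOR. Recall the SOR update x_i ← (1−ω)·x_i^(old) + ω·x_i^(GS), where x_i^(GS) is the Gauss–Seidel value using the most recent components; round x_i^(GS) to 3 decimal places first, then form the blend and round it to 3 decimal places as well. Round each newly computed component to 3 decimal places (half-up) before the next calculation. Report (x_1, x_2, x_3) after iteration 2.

(-1.021, 0.095, 0.163)

Iteration 1:
  x_1: GS value = (-7 - (3)·0.000 - (1)·0.000) / (7) = -1.000;  x_1 ← (1−ω)·0.000 + ω·-1.000 = -1.380
  x_2: GS value = (3 - (-2)·-1.380 - (1)·0.000) / (4) = 0.060;  x_2 ← (1−ω)·0.000 + ω·0.060 = 0.083
  x_3: GS value = (-1 - (4)·-1.380 - (3)·0.083) / (10) = 0.427;  x_3 ← (1−ω)·0.000 + ω·0.427 = 0.589
Iteration 2:
  x_1: GS value = (-7 - (3)·0.083 - (1)·0.589) / (7) = -1.120;  x_1 ← (1−ω)·-1.380 + ω·-1.120 = -1.021
  x_2: GS value = (3 - (-2)·-1.021 - (1)·0.589) / (4) = 0.092;  x_2 ← (1−ω)·0.083 + ω·0.092 = 0.095
  x_3: GS value = (-1 - (4)·-1.021 - (3)·0.095) / (10) = 0.280;  x_3 ← (1−ω)·0.589 + ω·0.280 = 0.163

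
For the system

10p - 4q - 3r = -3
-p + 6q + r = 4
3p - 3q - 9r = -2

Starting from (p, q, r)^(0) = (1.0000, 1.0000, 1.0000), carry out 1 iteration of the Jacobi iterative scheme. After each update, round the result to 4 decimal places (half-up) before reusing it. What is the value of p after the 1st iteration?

Iteration 1:
  p = (-3 - (-4)·1.0000 - (-3)·1.0000) / (10) = 0.4000
  q = (4 - (-1)·1.0000 - (1)·1.0000) / (6) = 0.6667
  r = (-2 - (3)·1.0000 - (-3)·1.0000) / (-9) = 0.2222

0.4000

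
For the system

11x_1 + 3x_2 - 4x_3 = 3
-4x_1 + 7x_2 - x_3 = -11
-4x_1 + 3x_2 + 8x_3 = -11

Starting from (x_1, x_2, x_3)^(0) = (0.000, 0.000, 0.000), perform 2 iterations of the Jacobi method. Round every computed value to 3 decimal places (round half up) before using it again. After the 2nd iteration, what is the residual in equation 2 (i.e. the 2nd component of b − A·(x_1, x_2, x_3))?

0.439

Iteration 1:
  x_1 = (3 - (3)·0.000 - (-4)·0.000) / (11) = 0.273
  x_2 = (-11 - (-4)·0.000 - (-1)·0.000) / (7) = -1.571
  x_3 = (-11 - (-4)·0.000 - (3)·0.000) / (8) = -1.375
Iteration 2:
  x_1 = (3 - (3)·-1.571 - (-4)·-1.375) / (11) = 0.201
  x_2 = (-11 - (-4)·0.273 - (-1)·-1.375) / (7) = -1.612
  x_3 = (-11 - (-4)·0.273 - (3)·-1.571) / (8) = -0.649
Residual b − A·x = (3.029, 0.439, -0.168)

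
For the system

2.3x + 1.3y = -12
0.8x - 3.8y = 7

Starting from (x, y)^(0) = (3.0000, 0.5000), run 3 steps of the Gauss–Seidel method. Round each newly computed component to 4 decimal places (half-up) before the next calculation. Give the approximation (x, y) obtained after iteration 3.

Iteration 1:
  x = (-12 - (1.3)·0.5000) / (2.3) = -5.5000
  y = (7 - (0.8)·-5.5000) / (-3.8) = -3.0000
Iteration 2:
  x = (-12 - (1.3)·-3.0000) / (2.3) = -3.5217
  y = (7 - (0.8)·-3.5217) / (-3.8) = -2.5835
Iteration 3:
  x = (-12 - (1.3)·-2.5835) / (2.3) = -3.7572
  y = (7 - (0.8)·-3.7572) / (-3.8) = -2.6331

(-3.7572, -2.6331)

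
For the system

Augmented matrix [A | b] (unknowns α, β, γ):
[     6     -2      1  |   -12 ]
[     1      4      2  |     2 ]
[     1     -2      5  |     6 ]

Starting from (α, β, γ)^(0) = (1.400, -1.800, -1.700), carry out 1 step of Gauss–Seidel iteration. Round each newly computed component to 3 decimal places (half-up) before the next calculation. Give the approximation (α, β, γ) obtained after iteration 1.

Iteration 1:
  α = (-12 - (-2)·-1.800 - (1)·-1.700) / (6) = -2.317
  β = (2 - (1)·-2.317 - (2)·-1.700) / (4) = 1.929
  γ = (6 - (1)·-2.317 - (-2)·1.929) / (5) = 2.435

(-2.317, 1.929, 2.435)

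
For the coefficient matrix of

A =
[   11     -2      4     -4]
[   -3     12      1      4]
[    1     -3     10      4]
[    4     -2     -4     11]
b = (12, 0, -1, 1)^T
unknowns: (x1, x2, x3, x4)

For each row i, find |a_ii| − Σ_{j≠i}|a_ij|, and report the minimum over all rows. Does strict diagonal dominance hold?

row 1: |11| − (2+4+4) = 1
row 2: |12| − (3+1+4) = 4
row 3: |10| − (1+3+4) = 2
row 4: |11| − (4+2+4) = 1
minimum over rows = 1 → strictly diagonally dominant (convergence guaranteed)

1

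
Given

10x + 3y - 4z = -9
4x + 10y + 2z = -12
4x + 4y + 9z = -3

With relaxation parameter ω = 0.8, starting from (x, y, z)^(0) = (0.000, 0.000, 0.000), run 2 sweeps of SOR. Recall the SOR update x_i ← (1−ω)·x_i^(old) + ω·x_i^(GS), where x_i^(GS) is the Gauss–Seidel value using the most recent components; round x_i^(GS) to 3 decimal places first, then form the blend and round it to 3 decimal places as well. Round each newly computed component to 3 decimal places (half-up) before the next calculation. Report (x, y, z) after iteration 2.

Iteration 1:
  x: GS value = (-9 - (3)·0.000 - (-4)·0.000) / (10) = -0.900;  x ← (1−ω)·0.000 + ω·-0.900 = -0.720
  y: GS value = (-12 - (4)·-0.720 - (2)·0.000) / (10) = -0.912;  y ← (1−ω)·0.000 + ω·-0.912 = -0.730
  z: GS value = (-3 - (4)·-0.720 - (4)·-0.730) / (9) = 0.311;  z ← (1−ω)·0.000 + ω·0.311 = 0.249
Iteration 2:
  x: GS value = (-9 - (3)·-0.730 - (-4)·0.249) / (10) = -0.581;  x ← (1−ω)·-0.720 + ω·-0.581 = -0.609
  y: GS value = (-12 - (4)·-0.609 - (2)·0.249) / (10) = -1.006;  y ← (1−ω)·-0.730 + ω·-1.006 = -0.951
  z: GS value = (-3 - (4)·-0.609 - (4)·-0.951) / (9) = 0.360;  z ← (1−ω)·0.249 + ω·0.360 = 0.338

(-0.609, -0.951, 0.338)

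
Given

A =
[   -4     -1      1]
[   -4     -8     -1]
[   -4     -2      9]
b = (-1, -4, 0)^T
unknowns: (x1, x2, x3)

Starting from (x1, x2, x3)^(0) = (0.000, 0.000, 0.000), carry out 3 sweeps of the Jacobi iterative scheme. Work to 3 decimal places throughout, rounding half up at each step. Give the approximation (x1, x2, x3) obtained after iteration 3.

(0.212, 0.410, 0.139)

Iteration 1:
  x1 = (-1 - (-1)·0.000 - (1)·0.000) / (-4) = 0.250
  x2 = (-4 - (-4)·0.000 - (-1)·0.000) / (-8) = 0.500
  x3 = (0 - (-4)·0.000 - (-2)·0.000) / (9) = 0.000
Iteration 2:
  x1 = (-1 - (-1)·0.500 - (1)·0.000) / (-4) = 0.125
  x2 = (-4 - (-4)·0.250 - (-1)·0.000) / (-8) = 0.375
  x3 = (0 - (-4)·0.250 - (-2)·0.500) / (9) = 0.222
Iteration 3:
  x1 = (-1 - (-1)·0.375 - (1)·0.222) / (-4) = 0.212
  x2 = (-4 - (-4)·0.125 - (-1)·0.222) / (-8) = 0.410
  x3 = (0 - (-4)·0.125 - (-2)·0.375) / (9) = 0.139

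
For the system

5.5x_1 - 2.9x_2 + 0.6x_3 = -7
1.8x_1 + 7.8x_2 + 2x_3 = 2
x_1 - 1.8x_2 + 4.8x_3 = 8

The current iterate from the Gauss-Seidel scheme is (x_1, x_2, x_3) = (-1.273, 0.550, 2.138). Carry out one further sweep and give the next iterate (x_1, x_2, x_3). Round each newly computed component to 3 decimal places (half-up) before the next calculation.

One sweep:
  x_1 = (-7 - (-2.9)·0.550 - (0.6)·2.138) / (5.5) = -1.216
  x_2 = (2 - (1.8)·-1.216 - (2)·2.138) / (7.8) = -0.011
  x_3 = (8 - (1)·-1.216 - (-1.8)·-0.011) / (4.8) = 1.916

(-1.216, -0.011, 1.916)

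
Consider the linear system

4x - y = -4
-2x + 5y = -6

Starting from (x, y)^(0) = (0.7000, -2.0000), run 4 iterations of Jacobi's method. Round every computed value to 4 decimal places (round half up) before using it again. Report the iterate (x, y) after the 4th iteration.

(-1.4230, -1.7800)

Iteration 1:
  x = (-4 - (-1)·-2.0000) / (4) = -1.5000
  y = (-6 - (-2)·0.7000) / (5) = -0.9200
Iteration 2:
  x = (-4 - (-1)·-0.9200) / (4) = -1.2300
  y = (-6 - (-2)·-1.5000) / (5) = -1.8000
Iteration 3:
  x = (-4 - (-1)·-1.8000) / (4) = -1.4500
  y = (-6 - (-2)·-1.2300) / (5) = -1.6920
Iteration 4:
  x = (-4 - (-1)·-1.6920) / (4) = -1.4230
  y = (-6 - (-2)·-1.4500) / (5) = -1.7800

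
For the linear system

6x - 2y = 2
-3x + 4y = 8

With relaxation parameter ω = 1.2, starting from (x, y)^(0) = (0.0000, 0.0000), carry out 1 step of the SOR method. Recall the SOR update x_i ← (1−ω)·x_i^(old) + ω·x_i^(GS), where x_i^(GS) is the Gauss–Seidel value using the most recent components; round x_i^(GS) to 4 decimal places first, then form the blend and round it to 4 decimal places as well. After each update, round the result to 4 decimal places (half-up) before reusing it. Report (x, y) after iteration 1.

(0.4000, 2.7600)

Iteration 1:
  x: GS value = (2 - (-2)·0.0000) / (6) = 0.3333;  x ← (1−ω)·0.0000 + ω·0.3333 = 0.4000
  y: GS value = (8 - (-3)·0.4000) / (4) = 2.3000;  y ← (1−ω)·0.0000 + ω·2.3000 = 2.7600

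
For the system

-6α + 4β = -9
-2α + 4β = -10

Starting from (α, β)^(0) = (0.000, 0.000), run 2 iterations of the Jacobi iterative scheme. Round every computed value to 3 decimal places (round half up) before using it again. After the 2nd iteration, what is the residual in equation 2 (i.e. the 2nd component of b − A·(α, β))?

-3.334

Iteration 1:
  α = (-9 - (4)·0.000) / (-6) = 1.500
  β = (-10 - (-2)·0.000) / (4) = -2.500
Iteration 2:
  α = (-9 - (4)·-2.500) / (-6) = -0.167
  β = (-10 - (-2)·1.500) / (4) = -1.750
Residual b − A·x = (-3.002, -3.334)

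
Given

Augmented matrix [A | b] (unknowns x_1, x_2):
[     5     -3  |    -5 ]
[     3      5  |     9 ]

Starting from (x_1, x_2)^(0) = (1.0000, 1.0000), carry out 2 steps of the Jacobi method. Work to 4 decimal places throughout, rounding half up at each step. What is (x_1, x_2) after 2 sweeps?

Iteration 1:
  x_1 = (-5 - (-3)·1.0000) / (5) = -0.4000
  x_2 = (9 - (3)·1.0000) / (5) = 1.2000
Iteration 2:
  x_1 = (-5 - (-3)·1.2000) / (5) = -0.2800
  x_2 = (9 - (3)·-0.4000) / (5) = 2.0400

(-0.2800, 2.0400)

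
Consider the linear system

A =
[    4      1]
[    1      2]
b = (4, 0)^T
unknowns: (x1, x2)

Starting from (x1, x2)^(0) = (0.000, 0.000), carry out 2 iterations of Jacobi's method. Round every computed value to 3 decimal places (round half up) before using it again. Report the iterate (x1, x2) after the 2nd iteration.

Iteration 1:
  x1 = (4 - (1)·0.000) / (4) = 1.000
  x2 = (0 - (1)·0.000) / (2) = 0.000
Iteration 2:
  x1 = (4 - (1)·0.000) / (4) = 1.000
  x2 = (0 - (1)·1.000) / (2) = -0.500

(1.000, -0.500)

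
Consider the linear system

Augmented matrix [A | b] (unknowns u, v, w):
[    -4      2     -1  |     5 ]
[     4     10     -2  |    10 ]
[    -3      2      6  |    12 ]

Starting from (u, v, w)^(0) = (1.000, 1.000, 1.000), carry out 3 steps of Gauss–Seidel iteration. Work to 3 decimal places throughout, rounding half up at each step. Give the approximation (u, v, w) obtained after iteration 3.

Iteration 1:
  u = (5 - (2)·1.000 - (-1)·1.000) / (-4) = -1.000
  v = (10 - (4)·-1.000 - (-2)·1.000) / (10) = 1.600
  w = (12 - (-3)·-1.000 - (2)·1.600) / (6) = 0.967
Iteration 2:
  u = (5 - (2)·1.600 - (-1)·0.967) / (-4) = -0.692
  v = (10 - (4)·-0.692 - (-2)·0.967) / (10) = 1.470
  w = (12 - (-3)·-0.692 - (2)·1.470) / (6) = 1.164
Iteration 3:
  u = (5 - (2)·1.470 - (-1)·1.164) / (-4) = -0.806
  v = (10 - (4)·-0.806 - (-2)·1.164) / (10) = 1.555
  w = (12 - (-3)·-0.806 - (2)·1.555) / (6) = 1.079

(-0.806, 1.555, 1.079)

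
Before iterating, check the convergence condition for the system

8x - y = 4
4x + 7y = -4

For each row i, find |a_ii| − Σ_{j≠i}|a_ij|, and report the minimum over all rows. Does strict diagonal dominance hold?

3

row 1: |8| − (1) = 7
row 2: |7| − (4) = 3
minimum over rows = 3 → strictly diagonally dominant (convergence guaranteed)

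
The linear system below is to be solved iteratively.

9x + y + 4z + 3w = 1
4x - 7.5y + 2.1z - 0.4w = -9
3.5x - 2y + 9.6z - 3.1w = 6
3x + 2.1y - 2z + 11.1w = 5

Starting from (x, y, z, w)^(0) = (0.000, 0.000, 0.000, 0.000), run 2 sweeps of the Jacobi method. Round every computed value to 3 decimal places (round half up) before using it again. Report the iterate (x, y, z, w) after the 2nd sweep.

(-0.450, 1.410, 0.980, 0.306)

Iteration 1:
  x = (1 - (1)·0.000 - (4)·0.000 - (3)·0.000) / (9) = 0.111
  y = (-9 - (4)·0.000 - (2.1)·0.000 - (-0.4)·0.000) / (-7.5) = 1.200
  z = (6 - (3.5)·0.000 - (-2)·0.000 - (-3.1)·0.000) / (9.6) = 0.625
  w = (5 - (3)·0.000 - (2.1)·0.000 - (-2)·0.000) / (11.1) = 0.450
Iteration 2:
  x = (1 - (1)·1.200 - (4)·0.625 - (3)·0.450) / (9) = -0.450
  y = (-9 - (4)·0.111 - (2.1)·0.625 - (-0.4)·0.450) / (-7.5) = 1.410
  z = (6 - (3.5)·0.111 - (-2)·1.200 - (-3.1)·0.450) / (9.6) = 0.980
  w = (5 - (3)·0.111 - (2.1)·1.200 - (-2)·0.625) / (11.1) = 0.306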